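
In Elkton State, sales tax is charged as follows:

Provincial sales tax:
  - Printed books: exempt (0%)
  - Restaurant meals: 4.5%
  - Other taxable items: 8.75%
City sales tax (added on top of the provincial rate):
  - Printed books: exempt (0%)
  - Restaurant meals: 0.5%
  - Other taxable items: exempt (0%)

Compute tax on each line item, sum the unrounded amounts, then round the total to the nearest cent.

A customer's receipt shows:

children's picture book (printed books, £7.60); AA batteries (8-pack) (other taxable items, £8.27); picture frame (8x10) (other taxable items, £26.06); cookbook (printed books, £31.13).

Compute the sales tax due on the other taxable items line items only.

£3.00

AA batteries (8-pack) £8.27: other taxable items → 8.75% + 0% city = 8.75% → £0.723625
Picture frame (8x10) £26.06: other taxable items → 8.75% + 0% city = 8.75% → £2.28025
Tax on other taxable items: unrounded sum = £3.003875 → £3.00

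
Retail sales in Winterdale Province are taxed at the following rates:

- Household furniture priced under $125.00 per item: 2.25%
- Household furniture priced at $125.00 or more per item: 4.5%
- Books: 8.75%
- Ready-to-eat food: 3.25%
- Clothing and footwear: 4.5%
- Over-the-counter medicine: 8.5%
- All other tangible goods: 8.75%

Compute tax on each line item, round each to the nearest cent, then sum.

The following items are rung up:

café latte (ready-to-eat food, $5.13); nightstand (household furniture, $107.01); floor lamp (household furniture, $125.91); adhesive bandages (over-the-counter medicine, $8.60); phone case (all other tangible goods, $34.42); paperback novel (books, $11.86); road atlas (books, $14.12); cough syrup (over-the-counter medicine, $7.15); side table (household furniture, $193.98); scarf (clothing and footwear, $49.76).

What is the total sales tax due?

Café latte $5.13: ready-to-eat food → 3.25% → $0.17
Nightstand $107.01: household furniture, under $125.00 → 2.25% → $2.41
Floor lamp $125.91: household furniture, $125.00 or more → 4.5% → $5.67
Adhesive bandages $8.60: over-the-counter medicine → 8.5% → $0.73
Phone case $34.42: all other tangible goods → 8.75% → $3.01
Paperback novel $11.86: books → 8.75% → $1.04
Road atlas $14.12: books → 8.75% → $1.24
Cough syrup $7.15: over-the-counter medicine → 8.5% → $0.61
Side table $193.98: household furniture, $125.00 or more → 4.5% → $8.73
Scarf $49.76: clothing and footwear → 4.5% → $2.24
Total tax = $0.17 + $2.41 + $5.67 + $0.73 + $3.01 + $1.04 + $1.24 + $0.61 + $8.73 + $2.24 = $25.85

$25.85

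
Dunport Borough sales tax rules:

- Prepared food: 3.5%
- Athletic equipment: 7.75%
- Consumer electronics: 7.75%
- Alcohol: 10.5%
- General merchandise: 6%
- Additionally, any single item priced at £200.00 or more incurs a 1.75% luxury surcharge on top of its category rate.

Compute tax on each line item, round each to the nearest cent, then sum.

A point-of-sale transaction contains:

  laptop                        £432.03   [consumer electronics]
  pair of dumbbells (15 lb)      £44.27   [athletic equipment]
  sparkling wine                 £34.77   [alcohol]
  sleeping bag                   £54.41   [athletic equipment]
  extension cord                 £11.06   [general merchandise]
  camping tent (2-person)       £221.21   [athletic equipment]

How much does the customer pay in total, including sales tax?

Laptop £432.03: consumer electronics → 7.75% + 1.75% surcharge = 9.5% → £41.04
Pair of dumbbells (15 lb) £44.27: athletic equipment → 7.75% → £3.43
Sparkling wine £34.77: alcohol → 10.5% → £3.65
Sleeping bag £54.41: athletic equipment → 7.75% → £4.22
Extension cord £11.06: general merchandise → 6% → £0.66
Camping tent (2-person) £221.21: athletic equipment → 7.75% + 1.75% surcharge = 9.5% → £21.01
Subtotal = £797.75; tax = £74.01; total due = £871.76

£871.76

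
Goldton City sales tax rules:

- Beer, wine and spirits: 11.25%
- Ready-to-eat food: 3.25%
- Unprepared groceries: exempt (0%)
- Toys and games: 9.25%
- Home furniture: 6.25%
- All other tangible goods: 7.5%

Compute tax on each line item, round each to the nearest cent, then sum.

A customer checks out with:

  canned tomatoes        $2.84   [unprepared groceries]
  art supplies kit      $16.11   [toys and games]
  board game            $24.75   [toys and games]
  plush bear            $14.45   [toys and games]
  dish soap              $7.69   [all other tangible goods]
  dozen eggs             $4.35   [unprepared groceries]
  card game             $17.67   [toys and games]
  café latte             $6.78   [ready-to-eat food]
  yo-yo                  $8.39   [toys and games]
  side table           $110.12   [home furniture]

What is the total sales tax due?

Canned tomatoes $2.84: unprepared groceries → 0% → $0.00
Art supplies kit $16.11: toys and games → 9.25% → $1.49
Board game $24.75: toys and games → 9.25% → $2.29
Plush bear $14.45: toys and games → 9.25% → $1.34
Dish soap $7.69: all other tangible goods → 7.5% → $0.58
Dozen eggs $4.35: unprepared groceries → 0% → $0.00
Card game $17.67: toys and games → 9.25% → $1.63
Café latte $6.78: ready-to-eat food → 3.25% → $0.22
Yo-yo $8.39: toys and games → 9.25% → $0.78
Side table $110.12: home furniture → 6.25% → $6.88
Total tax = $1.49 + $2.29 + $1.34 + $0.58 + $1.63 + $0.22 + $0.78 + $6.88 = $15.21

$15.21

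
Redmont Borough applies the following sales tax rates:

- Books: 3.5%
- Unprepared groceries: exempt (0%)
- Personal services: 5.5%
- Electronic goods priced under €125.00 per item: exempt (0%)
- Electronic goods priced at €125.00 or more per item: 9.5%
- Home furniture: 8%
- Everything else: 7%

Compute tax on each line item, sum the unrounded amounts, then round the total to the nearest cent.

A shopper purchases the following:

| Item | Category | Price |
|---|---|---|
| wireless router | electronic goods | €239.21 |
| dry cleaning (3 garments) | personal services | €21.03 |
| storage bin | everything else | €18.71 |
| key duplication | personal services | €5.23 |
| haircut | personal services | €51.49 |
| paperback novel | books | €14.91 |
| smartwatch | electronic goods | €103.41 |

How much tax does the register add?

Wireless router €239.21: electronic goods, €125.00 or more → 9.5% → €22.72495
Dry cleaning (3 garments) €21.03: personal services → 5.5% → €1.15665
Storage bin €18.71: everything else → 7% → €1.3097
Key duplication €5.23: personal services → 5.5% → €0.28765
Haircut €51.49: personal services → 5.5% → €2.83195
Paperback novel €14.91: books → 3.5% → €0.52185
Smartwatch €103.41: electronic goods, under €125.00 → 0% → €0.00
Unrounded tax sum = €28.83275 → €28.83

€28.83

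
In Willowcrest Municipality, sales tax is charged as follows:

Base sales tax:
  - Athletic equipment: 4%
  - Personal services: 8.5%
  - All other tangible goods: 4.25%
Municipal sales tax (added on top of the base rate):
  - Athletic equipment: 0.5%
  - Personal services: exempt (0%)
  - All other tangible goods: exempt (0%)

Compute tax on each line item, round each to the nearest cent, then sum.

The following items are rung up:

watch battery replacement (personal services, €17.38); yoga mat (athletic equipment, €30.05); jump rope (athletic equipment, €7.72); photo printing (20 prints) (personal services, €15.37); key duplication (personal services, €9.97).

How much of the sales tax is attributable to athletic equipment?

Yoga mat €30.05: athletic equipment → 4% + 0.5% municipal = 4.5% → €1.35
Jump rope €7.72: athletic equipment → 4% + 0.5% municipal = 4.5% → €0.35
Tax on athletic equipment = €1.35 + €0.35 = €1.70

€1.70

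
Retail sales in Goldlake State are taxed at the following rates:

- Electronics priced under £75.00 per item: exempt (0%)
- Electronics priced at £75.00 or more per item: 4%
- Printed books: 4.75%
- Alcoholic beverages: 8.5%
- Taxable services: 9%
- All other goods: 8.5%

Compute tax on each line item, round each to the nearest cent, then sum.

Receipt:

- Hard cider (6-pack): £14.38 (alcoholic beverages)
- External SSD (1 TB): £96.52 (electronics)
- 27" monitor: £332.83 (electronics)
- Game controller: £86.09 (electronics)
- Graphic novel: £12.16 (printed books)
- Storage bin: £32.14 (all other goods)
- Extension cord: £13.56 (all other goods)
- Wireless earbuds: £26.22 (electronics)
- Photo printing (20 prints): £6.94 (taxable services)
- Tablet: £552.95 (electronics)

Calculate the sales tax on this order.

Hard cider (6-pack) £14.38: alcoholic beverages → 8.5% → £1.22
External SSD (1 TB) £96.52: electronics, £75.00 or more → 4% → £3.86
27" monitor £332.83: electronics, £75.00 or more → 4% → £13.31
Game controller £86.09: electronics, £75.00 or more → 4% → £3.44
Graphic novel £12.16: printed books → 4.75% → £0.58
Storage bin £32.14: all other goods → 8.5% → £2.73
Extension cord £13.56: all other goods → 8.5% → £1.15
Wireless earbuds £26.22: electronics, under £75.00 → 0% → £0.00
Photo printing (20 prints) £6.94: taxable services → 9% → £0.62
Tablet £552.95: electronics, £75.00 or more → 4% → £22.12
Total tax = £1.22 + £3.86 + £13.31 + £3.44 + £0.58 + £2.73 + £1.15 + £0.62 + £22.12 = £49.03

£49.03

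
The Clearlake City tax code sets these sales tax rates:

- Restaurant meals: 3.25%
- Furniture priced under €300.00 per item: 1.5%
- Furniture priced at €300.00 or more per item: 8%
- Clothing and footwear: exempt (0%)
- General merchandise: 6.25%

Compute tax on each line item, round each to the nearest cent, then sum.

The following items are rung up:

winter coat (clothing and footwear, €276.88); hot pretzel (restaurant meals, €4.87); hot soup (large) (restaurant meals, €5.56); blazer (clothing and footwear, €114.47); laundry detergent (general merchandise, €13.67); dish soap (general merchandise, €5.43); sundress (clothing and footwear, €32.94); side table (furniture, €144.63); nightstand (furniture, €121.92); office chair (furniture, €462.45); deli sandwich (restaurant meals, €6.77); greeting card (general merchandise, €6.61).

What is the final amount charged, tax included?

€1239.36

Winter coat €276.88: clothing and footwear → 0% → €0.00
Hot pretzel €4.87: restaurant meals → 3.25% → €0.16
Hot soup (large) €5.56: restaurant meals → 3.25% → €0.18
Blazer €114.47: clothing and footwear → 0% → €0.00
Laundry detergent €13.67: general merchandise → 6.25% → €0.85
Dish soap €5.43: general merchandise → 6.25% → €0.34
Sundress €32.94: clothing and footwear → 0% → €0.00
Side table €144.63: furniture, under €300.00 → 1.5% → €2.17
Nightstand €121.92: furniture, under €300.00 → 1.5% → €1.83
Office chair €462.45: furniture, €300.00 or more → 8% → €37.00
Deli sandwich €6.77: restaurant meals → 3.25% → €0.22
Greeting card €6.61: general merchandise → 6.25% → €0.41
Subtotal = €1196.20; tax = €43.16; total due = €1239.36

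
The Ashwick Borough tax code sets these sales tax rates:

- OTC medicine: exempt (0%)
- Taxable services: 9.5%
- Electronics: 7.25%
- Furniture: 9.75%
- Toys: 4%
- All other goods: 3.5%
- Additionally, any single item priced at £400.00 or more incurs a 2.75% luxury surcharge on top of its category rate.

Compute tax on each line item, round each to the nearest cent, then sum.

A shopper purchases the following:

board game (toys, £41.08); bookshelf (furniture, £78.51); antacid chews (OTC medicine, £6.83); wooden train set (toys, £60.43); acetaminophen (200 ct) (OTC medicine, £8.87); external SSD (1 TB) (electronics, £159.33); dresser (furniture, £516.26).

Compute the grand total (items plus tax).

£959.10

Board game £41.08: toys → 4% → £1.64
Bookshelf £78.51: furniture → 9.75% → £7.65
Antacid chews £6.83: OTC medicine → 0% → £0.00
Wooden train set £60.43: toys → 4% → £2.42
Acetaminophen (200 ct) £8.87: OTC medicine → 0% → £0.00
External SSD (1 TB) £159.33: electronics → 7.25% → £11.55
Dresser £516.26: furniture → 9.75% + 2.75% surcharge = 12.5% → £64.53
Subtotal = £871.31; tax = £87.79; total due = £959.10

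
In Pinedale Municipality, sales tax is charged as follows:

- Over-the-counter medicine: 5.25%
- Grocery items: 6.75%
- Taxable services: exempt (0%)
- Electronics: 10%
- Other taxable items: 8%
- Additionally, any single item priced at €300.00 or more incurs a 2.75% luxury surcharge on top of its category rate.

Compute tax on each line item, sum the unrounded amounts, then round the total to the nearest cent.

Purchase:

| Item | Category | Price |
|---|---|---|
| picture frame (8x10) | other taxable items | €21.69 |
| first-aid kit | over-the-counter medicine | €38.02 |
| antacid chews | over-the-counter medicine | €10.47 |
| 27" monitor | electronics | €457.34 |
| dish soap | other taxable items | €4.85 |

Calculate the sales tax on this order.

Picture frame (8x10) €21.69: other taxable items → 8% → €1.7352
First-aid kit €38.02: over-the-counter medicine → 5.25% → €1.99605
Antacid chews €10.47: over-the-counter medicine → 5.25% → €0.549675
27" monitor €457.34: electronics → 10% + 2.75% surcharge = 12.75% → €58.31085
Dish soap €4.85: other taxable items → 8% → €0.388
Unrounded tax sum = €62.979775 → €62.98

€62.98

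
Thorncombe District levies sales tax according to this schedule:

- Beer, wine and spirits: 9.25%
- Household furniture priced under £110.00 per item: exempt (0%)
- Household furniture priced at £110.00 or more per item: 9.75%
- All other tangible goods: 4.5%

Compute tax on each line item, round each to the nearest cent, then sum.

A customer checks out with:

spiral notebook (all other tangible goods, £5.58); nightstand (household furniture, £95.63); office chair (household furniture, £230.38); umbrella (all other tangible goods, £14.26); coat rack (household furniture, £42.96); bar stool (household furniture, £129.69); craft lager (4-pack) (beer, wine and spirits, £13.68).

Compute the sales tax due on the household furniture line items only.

Nightstand £95.63: household furniture, under £110.00 → 0% → £0.00
Office chair £230.38: household furniture, £110.00 or more → 9.75% → £22.46
Coat rack £42.96: household furniture, under £110.00 → 0% → £0.00
Bar stool £129.69: household furniture, £110.00 or more → 9.75% → £12.64
Tax on household furniture = £0.00 + £22.46 + £0.00 + £12.64 = £35.10

£35.10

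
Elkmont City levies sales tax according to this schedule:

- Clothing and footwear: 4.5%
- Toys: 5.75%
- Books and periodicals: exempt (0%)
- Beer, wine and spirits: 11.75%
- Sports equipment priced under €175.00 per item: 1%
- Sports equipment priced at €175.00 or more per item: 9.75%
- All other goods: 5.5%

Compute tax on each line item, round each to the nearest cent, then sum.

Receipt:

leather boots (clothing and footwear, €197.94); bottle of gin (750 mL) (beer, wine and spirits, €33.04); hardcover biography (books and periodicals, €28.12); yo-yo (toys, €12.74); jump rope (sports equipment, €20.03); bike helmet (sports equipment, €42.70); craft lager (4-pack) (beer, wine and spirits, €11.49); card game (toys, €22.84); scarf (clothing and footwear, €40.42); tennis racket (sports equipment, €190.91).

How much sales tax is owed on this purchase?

Leather boots €197.94: clothing and footwear → 4.5% → €8.91
Bottle of gin (750 mL) €33.04: beer, wine and spirits → 11.75% → €3.88
Hardcover biography €28.12: books and periodicals → 0% → €0.00
Yo-yo €12.74: toys → 5.75% → €0.73
Jump rope €20.03: sports equipment, under €175.00 → 1% → €0.20
Bike helmet €42.70: sports equipment, under €175.00 → 1% → €0.43
Craft lager (4-pack) €11.49: beer, wine and spirits → 11.75% → €1.35
Card game €22.84: toys → 5.75% → €1.31
Scarf €40.42: clothing and footwear → 4.5% → €1.82
Tennis racket €190.91: sports equipment, €175.00 or more → 9.75% → €18.61
Total tax = €8.91 + €3.88 + €0.73 + €0.20 + €0.43 + €1.35 + €1.31 + €1.82 + €18.61 = €37.24

€37.24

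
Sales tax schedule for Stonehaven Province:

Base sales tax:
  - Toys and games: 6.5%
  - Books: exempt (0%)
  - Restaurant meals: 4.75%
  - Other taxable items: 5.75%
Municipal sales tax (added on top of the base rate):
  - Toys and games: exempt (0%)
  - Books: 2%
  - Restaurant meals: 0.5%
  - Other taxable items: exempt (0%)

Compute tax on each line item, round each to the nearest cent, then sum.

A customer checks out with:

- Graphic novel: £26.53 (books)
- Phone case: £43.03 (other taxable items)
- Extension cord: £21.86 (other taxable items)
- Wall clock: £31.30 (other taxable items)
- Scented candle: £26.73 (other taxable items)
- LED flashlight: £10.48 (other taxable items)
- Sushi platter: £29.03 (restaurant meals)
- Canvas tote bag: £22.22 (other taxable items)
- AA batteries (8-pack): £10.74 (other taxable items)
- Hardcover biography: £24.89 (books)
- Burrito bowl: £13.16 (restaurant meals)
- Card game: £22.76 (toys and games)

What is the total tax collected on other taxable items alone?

£9.57

Phone case £43.03: other taxable items → 5.75% + 0% municipal = 5.75% → £2.47
Extension cord £21.86: other taxable items → 5.75% + 0% municipal = 5.75% → £1.26
Wall clock £31.30: other taxable items → 5.75% + 0% municipal = 5.75% → £1.80
Scented candle £26.73: other taxable items → 5.75% + 0% municipal = 5.75% → £1.54
LED flashlight £10.48: other taxable items → 5.75% + 0% municipal = 5.75% → £0.60
Canvas tote bag £22.22: other taxable items → 5.75% + 0% municipal = 5.75% → £1.28
AA batteries (8-pack) £10.74: other taxable items → 5.75% + 0% municipal = 5.75% → £0.62
Tax on other taxable items = £2.47 + £1.26 + £1.80 + £1.54 + £0.60 + £1.28 + £0.62 = £9.57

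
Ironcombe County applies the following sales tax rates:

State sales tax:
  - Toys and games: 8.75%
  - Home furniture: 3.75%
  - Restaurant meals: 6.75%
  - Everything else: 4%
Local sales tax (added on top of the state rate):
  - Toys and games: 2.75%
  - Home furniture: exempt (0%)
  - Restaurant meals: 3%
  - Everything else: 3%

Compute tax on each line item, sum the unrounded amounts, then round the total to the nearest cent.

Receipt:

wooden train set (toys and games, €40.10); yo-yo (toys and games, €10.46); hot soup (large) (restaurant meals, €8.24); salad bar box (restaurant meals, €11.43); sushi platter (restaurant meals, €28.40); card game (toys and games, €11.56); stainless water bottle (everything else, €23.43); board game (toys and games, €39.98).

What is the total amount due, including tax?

Wooden train set €40.10: toys and games → 8.75% + 2.75% local = 11.5% → €4.6115
Yo-yo €10.46: toys and games → 8.75% + 2.75% local = 11.5% → €1.2029
Hot soup (large) €8.24: restaurant meals → 6.75% + 3% local = 9.75% → €0.8034
Salad bar box €11.43: restaurant meals → 6.75% + 3% local = 9.75% → €1.114425
Sushi platter €28.40: restaurant meals → 6.75% + 3% local = 9.75% → €2.769
Card game €11.56: toys and games → 8.75% + 2.75% local = 11.5% → €1.3294
Stainless water bottle €23.43: everything else → 4% + 3% local = 7% → €1.6401
Board game €39.98: toys and games → 8.75% + 2.75% local = 11.5% → €4.5977
Subtotal = €173.60; unrounded tax = €18.068425 → €18.07; total due = €191.67

€191.67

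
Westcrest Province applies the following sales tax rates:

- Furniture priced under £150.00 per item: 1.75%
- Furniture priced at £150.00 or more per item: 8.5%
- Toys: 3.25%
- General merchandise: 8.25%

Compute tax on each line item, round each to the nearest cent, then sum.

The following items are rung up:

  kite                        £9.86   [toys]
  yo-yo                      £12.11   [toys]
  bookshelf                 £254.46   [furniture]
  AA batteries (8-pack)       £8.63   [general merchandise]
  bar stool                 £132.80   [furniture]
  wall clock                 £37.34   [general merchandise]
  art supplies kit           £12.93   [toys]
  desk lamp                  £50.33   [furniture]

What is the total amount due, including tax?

Kite £9.86: toys → 3.25% → £0.32
Yo-yo £12.11: toys → 3.25% → £0.39
Bookshelf £254.46: furniture, £150.00 or more → 8.5% → £21.63
AA batteries (8-pack) £8.63: general merchandise → 8.25% → £0.71
Bar stool £132.80: furniture, under £150.00 → 1.75% → £2.32
Wall clock £37.34: general merchandise → 8.25% → £3.08
Art supplies kit £12.93: toys → 3.25% → £0.42
Desk lamp £50.33: furniture, under £150.00 → 1.75% → £0.88
Subtotal = £518.46; tax = £29.75; total due = £548.21

£548.21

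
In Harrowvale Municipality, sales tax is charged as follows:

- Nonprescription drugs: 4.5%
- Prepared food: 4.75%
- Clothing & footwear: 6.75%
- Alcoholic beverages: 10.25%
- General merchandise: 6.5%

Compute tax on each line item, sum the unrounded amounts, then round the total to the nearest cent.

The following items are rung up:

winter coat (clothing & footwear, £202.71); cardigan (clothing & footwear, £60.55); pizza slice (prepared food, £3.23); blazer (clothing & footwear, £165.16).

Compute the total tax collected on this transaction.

£29.07

Winter coat £202.71: clothing & footwear → 6.75% → £13.682925
Cardigan £60.55: clothing & footwear → 6.75% → £4.087125
Pizza slice £3.23: prepared food → 4.75% → £0.153425
Blazer £165.16: clothing & footwear → 6.75% → £11.1483
Unrounded tax sum = £29.071775 → £29.07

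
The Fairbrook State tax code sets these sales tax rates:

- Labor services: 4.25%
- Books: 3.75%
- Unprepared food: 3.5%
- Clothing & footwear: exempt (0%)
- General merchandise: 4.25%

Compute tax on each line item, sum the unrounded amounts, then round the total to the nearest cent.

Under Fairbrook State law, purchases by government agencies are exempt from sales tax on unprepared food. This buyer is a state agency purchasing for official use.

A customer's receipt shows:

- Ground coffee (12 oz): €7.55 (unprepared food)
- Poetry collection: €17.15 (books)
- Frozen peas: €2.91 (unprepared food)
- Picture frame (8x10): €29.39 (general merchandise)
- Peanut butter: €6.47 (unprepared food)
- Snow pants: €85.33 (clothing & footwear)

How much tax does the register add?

€1.89

Ground coffee (12 oz) €7.55: unprepared food, buyer-exempt → 0% → €0.00
Poetry collection €17.15: books → 3.75% → €0.643125
Frozen peas €2.91: unprepared food, buyer-exempt → 0% → €0.00
Picture frame (8x10) €29.39: general merchandise → 4.25% → €1.249075
Peanut butter €6.47: unprepared food, buyer-exempt → 0% → €0.00
Snow pants €85.33: clothing & footwear → 0% → €0.00
Unrounded tax sum = €1.8922 → €1.89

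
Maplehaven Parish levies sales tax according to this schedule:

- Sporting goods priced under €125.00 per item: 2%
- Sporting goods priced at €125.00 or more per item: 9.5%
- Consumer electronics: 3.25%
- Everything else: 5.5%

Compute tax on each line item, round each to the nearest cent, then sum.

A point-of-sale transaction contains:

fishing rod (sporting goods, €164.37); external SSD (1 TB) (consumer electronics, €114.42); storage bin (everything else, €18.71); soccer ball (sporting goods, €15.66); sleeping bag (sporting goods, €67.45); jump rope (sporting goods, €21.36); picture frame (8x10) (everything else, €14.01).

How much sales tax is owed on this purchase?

Fishing rod €164.37: sporting goods, €125.00 or more → 9.5% → €15.62
External SSD (1 TB) €114.42: consumer electronics → 3.25% → €3.72
Storage bin €18.71: everything else → 5.5% → €1.03
Soccer ball €15.66: sporting goods, under €125.00 → 2% → €0.31
Sleeping bag €67.45: sporting goods, under €125.00 → 2% → €1.35
Jump rope €21.36: sporting goods, under €125.00 → 2% → €0.43
Picture frame (8x10) €14.01: everything else → 5.5% → €0.77
Total tax = €15.62 + €3.72 + €1.03 + €0.31 + €1.35 + €0.43 + €0.77 = €23.23

€23.23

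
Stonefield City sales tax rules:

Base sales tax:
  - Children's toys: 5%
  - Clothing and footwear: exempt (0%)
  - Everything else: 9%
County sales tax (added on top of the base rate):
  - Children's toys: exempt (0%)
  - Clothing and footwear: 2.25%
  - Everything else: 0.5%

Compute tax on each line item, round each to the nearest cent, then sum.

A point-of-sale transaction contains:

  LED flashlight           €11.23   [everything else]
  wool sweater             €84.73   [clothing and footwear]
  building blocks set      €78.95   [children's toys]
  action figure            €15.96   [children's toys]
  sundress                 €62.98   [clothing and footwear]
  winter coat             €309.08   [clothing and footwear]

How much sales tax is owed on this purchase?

€16.10

LED flashlight €11.23: everything else → 9% + 0.5% county = 9.5% → €1.07
Wool sweater €84.73: clothing and footwear → 0% + 2.25% county = 2.25% → €1.91
Building blocks set €78.95: children's toys → 5% + 0% county = 5% → €3.95
Action figure €15.96: children's toys → 5% + 0% county = 5% → €0.80
Sundress €62.98: clothing and footwear → 0% + 2.25% county = 2.25% → €1.42
Winter coat €309.08: clothing and footwear → 0% + 2.25% county = 2.25% → €6.95
Total tax = €1.07 + €1.91 + €3.95 + €0.80 + €1.42 + €6.95 = €16.10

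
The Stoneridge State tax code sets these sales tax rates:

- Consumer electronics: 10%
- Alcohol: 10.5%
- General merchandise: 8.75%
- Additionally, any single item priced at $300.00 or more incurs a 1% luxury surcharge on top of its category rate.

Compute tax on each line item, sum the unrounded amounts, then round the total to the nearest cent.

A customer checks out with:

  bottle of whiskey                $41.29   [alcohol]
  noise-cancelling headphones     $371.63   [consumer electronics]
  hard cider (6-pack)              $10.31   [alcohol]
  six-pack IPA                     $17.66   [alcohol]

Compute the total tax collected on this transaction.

Bottle of whiskey $41.29: alcohol → 10.5% → $4.33545
Noise-cancelling headphones $371.63: consumer electronics → 10% + 1% surcharge = 11% → $40.8793
Hard cider (6-pack) $10.31: alcohol → 10.5% → $1.08255
Six-pack IPA $17.66: alcohol → 10.5% → $1.8543
Unrounded tax sum = $48.1516 → $48.15

$48.15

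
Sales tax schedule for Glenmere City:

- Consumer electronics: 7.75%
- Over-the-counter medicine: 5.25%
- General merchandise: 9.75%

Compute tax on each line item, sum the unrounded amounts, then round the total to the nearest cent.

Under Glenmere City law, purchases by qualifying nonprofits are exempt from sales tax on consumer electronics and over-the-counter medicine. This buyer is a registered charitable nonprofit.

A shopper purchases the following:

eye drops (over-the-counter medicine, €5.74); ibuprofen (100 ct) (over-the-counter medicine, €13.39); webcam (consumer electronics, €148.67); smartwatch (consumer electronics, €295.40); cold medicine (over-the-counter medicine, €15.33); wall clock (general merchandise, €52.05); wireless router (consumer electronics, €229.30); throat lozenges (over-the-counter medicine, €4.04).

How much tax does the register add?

€5.07

Eye drops €5.74: over-the-counter medicine, buyer-exempt → 0% → €0.00
Ibuprofen (100 ct) €13.39: over-the-counter medicine, buyer-exempt → 0% → €0.00
Webcam €148.67: consumer electronics, buyer-exempt → 0% → €0.00
Smartwatch €295.40: consumer electronics, buyer-exempt → 0% → €0.00
Cold medicine €15.33: over-the-counter medicine, buyer-exempt → 0% → €0.00
Wall clock €52.05: general merchandise → 9.75% → €5.074875
Wireless router €229.30: consumer electronics, buyer-exempt → 0% → €0.00
Throat lozenges €4.04: over-the-counter medicine, buyer-exempt → 0% → €0.00
Unrounded tax sum = €5.074875 → €5.07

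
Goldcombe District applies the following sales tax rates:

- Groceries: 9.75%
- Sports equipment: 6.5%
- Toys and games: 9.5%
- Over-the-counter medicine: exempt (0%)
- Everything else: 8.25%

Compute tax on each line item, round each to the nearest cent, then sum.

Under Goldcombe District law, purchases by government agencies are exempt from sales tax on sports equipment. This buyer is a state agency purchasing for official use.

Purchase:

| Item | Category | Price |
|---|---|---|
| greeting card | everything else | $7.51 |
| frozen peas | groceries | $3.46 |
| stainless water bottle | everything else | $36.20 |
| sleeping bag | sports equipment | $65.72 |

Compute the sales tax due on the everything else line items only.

Greeting card $7.51: everything else → 8.25% → $0.62
Stainless water bottle $36.20: everything else → 8.25% → $2.99
Tax on everything else = $0.62 + $2.99 = $3.61

$3.61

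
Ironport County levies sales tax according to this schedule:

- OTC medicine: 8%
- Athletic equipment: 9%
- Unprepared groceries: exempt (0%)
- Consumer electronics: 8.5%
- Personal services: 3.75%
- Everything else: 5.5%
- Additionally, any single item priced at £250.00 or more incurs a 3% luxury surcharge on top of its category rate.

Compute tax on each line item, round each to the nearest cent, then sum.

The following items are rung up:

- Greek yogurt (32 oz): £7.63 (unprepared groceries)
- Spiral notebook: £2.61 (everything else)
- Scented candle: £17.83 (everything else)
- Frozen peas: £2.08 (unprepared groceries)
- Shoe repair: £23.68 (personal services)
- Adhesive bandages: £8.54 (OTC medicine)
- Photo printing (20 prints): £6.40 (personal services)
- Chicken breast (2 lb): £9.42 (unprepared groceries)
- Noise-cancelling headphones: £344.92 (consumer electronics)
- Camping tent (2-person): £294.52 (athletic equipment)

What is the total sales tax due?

£77.94

Greek yogurt (32 oz) £7.63: unprepared groceries → 0% → £0.00
Spiral notebook £2.61: everything else → 5.5% → £0.14
Scented candle £17.83: everything else → 5.5% → £0.98
Frozen peas £2.08: unprepared groceries → 0% → £0.00
Shoe repair £23.68: personal services → 3.75% → £0.89
Adhesive bandages £8.54: OTC medicine → 8% → £0.68
Photo printing (20 prints) £6.40: personal services → 3.75% → £0.24
Chicken breast (2 lb) £9.42: unprepared groceries → 0% → £0.00
Noise-cancelling headphones £344.92: consumer electronics → 8.5% + 3% surcharge = 11.5% → £39.67
Camping tent (2-person) £294.52: athletic equipment → 9% + 3% surcharge = 12% → £35.34
Total tax = £0.14 + £0.98 + £0.89 + £0.68 + £0.24 + £39.67 + £35.34 = £77.94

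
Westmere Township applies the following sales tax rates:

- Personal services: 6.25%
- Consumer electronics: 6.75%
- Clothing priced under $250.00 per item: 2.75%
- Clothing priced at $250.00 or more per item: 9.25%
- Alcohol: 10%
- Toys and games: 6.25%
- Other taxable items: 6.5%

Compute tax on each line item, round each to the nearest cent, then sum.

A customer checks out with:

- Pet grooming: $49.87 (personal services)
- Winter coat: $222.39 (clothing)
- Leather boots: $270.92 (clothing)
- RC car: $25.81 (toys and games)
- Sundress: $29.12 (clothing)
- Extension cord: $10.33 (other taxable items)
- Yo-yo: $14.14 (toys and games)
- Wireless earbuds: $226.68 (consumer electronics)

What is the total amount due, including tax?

Pet grooming $49.87: personal services → 6.25% → $3.12
Winter coat $222.39: clothing, under $250.00 → 2.75% → $6.12
Leather boots $270.92: clothing, $250.00 or more → 9.25% → $25.06
RC car $25.81: toys and games → 6.25% → $1.61
Sundress $29.12: clothing, under $250.00 → 2.75% → $0.80
Extension cord $10.33: other taxable items → 6.5% → $0.67
Yo-yo $14.14: toys and games → 6.25% → $0.88
Wireless earbuds $226.68: consumer electronics → 6.75% → $15.30
Subtotal = $849.26; tax = $53.56; total due = $902.82

$902.82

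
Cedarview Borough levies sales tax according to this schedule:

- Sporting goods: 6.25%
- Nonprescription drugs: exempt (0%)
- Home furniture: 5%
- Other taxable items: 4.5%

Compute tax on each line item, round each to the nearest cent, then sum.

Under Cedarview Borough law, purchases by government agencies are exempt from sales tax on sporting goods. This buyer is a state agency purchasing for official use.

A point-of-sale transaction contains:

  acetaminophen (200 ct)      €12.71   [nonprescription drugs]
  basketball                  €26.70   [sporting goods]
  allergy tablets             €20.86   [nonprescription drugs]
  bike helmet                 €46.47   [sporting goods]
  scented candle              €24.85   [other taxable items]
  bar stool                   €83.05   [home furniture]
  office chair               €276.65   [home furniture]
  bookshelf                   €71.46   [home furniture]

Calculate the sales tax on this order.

Acetaminophen (200 ct) €12.71: nonprescription drugs → 0% → €0.00
Basketball €26.70: sporting goods, buyer-exempt → 0% → €0.00
Allergy tablets €20.86: nonprescription drugs → 0% → €0.00
Bike helmet €46.47: sporting goods, buyer-exempt → 0% → €0.00
Scented candle €24.85: other taxable items → 4.5% → €1.12
Bar stool €83.05: home furniture → 5% → €4.15
Office chair €276.65: home furniture → 5% → €13.83
Bookshelf €71.46: home furniture → 5% → €3.57
Total tax = €1.12 + €4.15 + €13.83 + €3.57 = €22.67

€22.67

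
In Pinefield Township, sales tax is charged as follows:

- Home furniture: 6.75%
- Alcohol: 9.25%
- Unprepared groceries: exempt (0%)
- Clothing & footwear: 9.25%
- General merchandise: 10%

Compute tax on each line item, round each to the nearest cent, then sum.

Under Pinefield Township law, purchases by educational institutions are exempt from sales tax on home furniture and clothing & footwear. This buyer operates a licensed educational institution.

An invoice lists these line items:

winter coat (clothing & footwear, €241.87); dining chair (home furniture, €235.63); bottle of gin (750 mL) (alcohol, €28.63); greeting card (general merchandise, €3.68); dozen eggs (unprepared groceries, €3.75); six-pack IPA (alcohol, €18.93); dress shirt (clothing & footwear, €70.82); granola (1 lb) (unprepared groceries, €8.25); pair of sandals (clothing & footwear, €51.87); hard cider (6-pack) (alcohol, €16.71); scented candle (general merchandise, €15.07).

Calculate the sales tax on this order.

Winter coat €241.87: clothing & footwear, buyer-exempt → 0% → €0.00
Dining chair €235.63: home furniture, buyer-exempt → 0% → €0.00
Bottle of gin (750 mL) €28.63: alcohol → 9.25% → €2.65
Greeting card €3.68: general merchandise → 10% → €0.37
Dozen eggs €3.75: unprepared groceries → 0% → €0.00
Six-pack IPA €18.93: alcohol → 9.25% → €1.75
Dress shirt €70.82: clothing & footwear, buyer-exempt → 0% → €0.00
Granola (1 lb) €8.25: unprepared groceries → 0% → €0.00
Pair of sandals €51.87: clothing & footwear, buyer-exempt → 0% → €0.00
Hard cider (6-pack) €16.71: alcohol → 9.25% → €1.55
Scented candle €15.07: general merchandise → 10% → €1.51
Total tax = €2.65 + €0.37 + €1.75 + €1.55 + €1.51 = €7.83

€7.83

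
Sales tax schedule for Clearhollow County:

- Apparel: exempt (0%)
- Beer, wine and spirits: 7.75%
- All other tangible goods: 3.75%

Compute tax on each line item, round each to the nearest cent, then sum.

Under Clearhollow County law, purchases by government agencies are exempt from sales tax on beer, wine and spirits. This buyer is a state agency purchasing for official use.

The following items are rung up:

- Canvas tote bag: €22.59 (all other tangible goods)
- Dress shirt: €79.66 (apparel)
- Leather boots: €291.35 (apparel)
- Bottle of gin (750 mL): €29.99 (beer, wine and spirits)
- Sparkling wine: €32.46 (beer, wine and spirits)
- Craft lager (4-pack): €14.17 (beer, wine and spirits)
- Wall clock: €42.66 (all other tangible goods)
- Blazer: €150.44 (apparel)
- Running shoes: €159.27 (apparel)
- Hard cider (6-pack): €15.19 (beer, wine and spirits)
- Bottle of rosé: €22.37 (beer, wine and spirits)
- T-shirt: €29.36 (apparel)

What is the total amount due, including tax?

€891.96

Canvas tote bag €22.59: all other tangible goods → 3.75% → €0.85
Dress shirt €79.66: apparel → 0% → €0.00
Leather boots €291.35: apparel → 0% → €0.00
Bottle of gin (750 mL) €29.99: beer, wine and spirits, buyer-exempt → 0% → €0.00
Sparkling wine €32.46: beer, wine and spirits, buyer-exempt → 0% → €0.00
Craft lager (4-pack) €14.17: beer, wine and spirits, buyer-exempt → 0% → €0.00
Wall clock €42.66: all other tangible goods → 3.75% → €1.60
Blazer €150.44: apparel → 0% → €0.00
Running shoes €159.27: apparel → 0% → €0.00
Hard cider (6-pack) €15.19: beer, wine and spirits, buyer-exempt → 0% → €0.00
Bottle of rosé €22.37: beer, wine and spirits, buyer-exempt → 0% → €0.00
T-shirt €29.36: apparel → 0% → €0.00
Subtotal = €889.51; tax = €2.45; total due = €891.96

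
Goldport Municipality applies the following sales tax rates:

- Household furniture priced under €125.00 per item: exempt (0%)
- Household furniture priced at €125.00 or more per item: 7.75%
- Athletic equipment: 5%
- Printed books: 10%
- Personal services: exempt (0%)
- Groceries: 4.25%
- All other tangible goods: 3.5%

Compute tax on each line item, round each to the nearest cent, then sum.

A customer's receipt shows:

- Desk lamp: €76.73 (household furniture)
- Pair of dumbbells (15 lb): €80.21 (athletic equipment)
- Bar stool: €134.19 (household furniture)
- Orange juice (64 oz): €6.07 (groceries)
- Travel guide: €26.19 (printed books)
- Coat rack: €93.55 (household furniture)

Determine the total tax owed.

€17.29

Desk lamp €76.73: household furniture, under €125.00 → 0% → €0.00
Pair of dumbbells (15 lb) €80.21: athletic equipment → 5% → €4.01
Bar stool €134.19: household furniture, €125.00 or more → 7.75% → €10.40
Orange juice (64 oz) €6.07: groceries → 4.25% → €0.26
Travel guide €26.19: printed books → 10% → €2.62
Coat rack €93.55: household furniture, under €125.00 → 0% → €0.00
Total tax = €4.01 + €10.40 + €0.26 + €2.62 = €17.29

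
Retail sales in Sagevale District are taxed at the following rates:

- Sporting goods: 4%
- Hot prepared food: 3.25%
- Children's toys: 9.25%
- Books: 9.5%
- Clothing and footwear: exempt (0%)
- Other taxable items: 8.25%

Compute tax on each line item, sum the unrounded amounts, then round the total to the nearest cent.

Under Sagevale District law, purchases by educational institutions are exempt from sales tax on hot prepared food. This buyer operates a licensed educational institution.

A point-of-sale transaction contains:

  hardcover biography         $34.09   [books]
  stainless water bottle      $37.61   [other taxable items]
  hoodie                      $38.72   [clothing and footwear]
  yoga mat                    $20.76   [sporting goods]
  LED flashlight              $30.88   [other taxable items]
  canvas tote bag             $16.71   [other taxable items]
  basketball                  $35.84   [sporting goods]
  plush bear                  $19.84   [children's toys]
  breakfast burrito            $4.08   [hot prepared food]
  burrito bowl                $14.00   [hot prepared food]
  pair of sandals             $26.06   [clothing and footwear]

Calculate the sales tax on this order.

Hardcover biography $34.09: books → 9.5% → $3.23855
Stainless water bottle $37.61: other taxable items → 8.25% → $3.102825
Hoodie $38.72: clothing and footwear → 0% → $0.00
Yoga mat $20.76: sporting goods → 4% → $0.8304
LED flashlight $30.88: other taxable items → 8.25% → $2.5476
Canvas tote bag $16.71: other taxable items → 8.25% → $1.378575
Basketball $35.84: sporting goods → 4% → $1.4336
Plush bear $19.84: children's toys → 9.25% → $1.8352
Breakfast burrito $4.08: hot prepared food, buyer-exempt → 0% → $0.00
Burrito bowl $14.00: hot prepared food, buyer-exempt → 0% → $0.00
Pair of sandals $26.06: clothing and footwear → 0% → $0.00
Unrounded tax sum = $14.36675 → $14.37

$14.37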